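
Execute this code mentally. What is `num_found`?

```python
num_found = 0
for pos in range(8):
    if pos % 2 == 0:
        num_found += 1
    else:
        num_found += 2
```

Let's trace through this code step by step.

Initialize: num_found = 0
Entering loop: for pos in range(8):

After execution: num_found = 12
12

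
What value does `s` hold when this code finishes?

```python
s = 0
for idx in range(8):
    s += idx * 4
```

Let's trace through this code step by step.

Initialize: s = 0
Entering loop: for idx in range(8):

After execution: s = 112
112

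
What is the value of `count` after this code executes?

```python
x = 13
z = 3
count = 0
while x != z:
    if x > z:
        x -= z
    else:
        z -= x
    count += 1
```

Let's trace through this code step by step.

Initialize: x = 13
Initialize: z = 3
Initialize: count = 0
Entering loop: while x != z:

After execution: count = 6
6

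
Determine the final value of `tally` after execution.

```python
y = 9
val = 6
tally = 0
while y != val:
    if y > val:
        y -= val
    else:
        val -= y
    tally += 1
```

Let's trace through this code step by step.

Initialize: y = 9
Initialize: val = 6
Initialize: tally = 0
Entering loop: while y != val:

After execution: tally = 2
2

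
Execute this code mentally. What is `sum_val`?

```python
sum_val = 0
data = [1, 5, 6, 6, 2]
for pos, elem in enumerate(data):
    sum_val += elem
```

Let's trace through this code step by step.

Initialize: sum_val = 0
Initialize: data = [1, 5, 6, 6, 2]
Entering loop: for pos, elem in enumerate(data):

After execution: sum_val = 20
20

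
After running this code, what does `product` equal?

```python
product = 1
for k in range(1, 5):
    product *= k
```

Let's trace through this code step by step.

Initialize: product = 1
Entering loop: for k in range(1, 5):

After execution: product = 24
24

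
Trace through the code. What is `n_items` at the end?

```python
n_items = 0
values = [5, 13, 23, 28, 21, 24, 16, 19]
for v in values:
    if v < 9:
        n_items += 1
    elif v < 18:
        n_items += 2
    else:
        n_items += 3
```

Let's trace through this code step by step.

Initialize: n_items = 0
Initialize: values = [5, 13, 23, 28, 21, 24, 16, 19]
Entering loop: for v in values:

After execution: n_items = 20
20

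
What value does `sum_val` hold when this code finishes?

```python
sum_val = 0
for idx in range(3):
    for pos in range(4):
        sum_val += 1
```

Let's trace through this code step by step.

Initialize: sum_val = 0
Entering loop: for idx in range(3):

After execution: sum_val = 12
12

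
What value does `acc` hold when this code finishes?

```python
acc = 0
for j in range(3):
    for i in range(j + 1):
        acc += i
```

Let's trace through this code step by step.

Initialize: acc = 0
Entering loop: for j in range(3):

After execution: acc = 4
4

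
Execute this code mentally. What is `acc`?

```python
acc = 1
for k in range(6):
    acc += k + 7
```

Let's trace through this code step by step.

Initialize: acc = 1
Entering loop: for k in range(6):

After execution: acc = 58
58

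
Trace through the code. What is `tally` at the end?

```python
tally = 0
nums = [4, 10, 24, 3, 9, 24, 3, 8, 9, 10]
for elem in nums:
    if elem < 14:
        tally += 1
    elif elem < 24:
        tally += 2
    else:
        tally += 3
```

Let's trace through this code step by step.

Initialize: tally = 0
Initialize: nums = [4, 10, 24, 3, 9, 24, 3, 8, 9, 10]
Entering loop: for elem in nums:

After execution: tally = 14
14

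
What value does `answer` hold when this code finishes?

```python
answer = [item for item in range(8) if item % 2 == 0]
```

Let's trace through this code step by step.

Initialize: answer = [item for item in range(8) if item % 2 == 0]

After execution: answer = [0, 2, 4, 6]
[0, 2, 4, 6]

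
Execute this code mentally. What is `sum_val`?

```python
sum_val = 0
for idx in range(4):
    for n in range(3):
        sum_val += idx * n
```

Let's trace through this code step by step.

Initialize: sum_val = 0
Entering loop: for idx in range(4):

After execution: sum_val = 18
18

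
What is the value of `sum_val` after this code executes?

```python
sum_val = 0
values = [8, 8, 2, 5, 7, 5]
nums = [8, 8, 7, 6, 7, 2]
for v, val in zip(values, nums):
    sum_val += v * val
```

Let's trace through this code step by step.

Initialize: sum_val = 0
Initialize: values = [8, 8, 2, 5, 7, 5]
Initialize: nums = [8, 8, 7, 6, 7, 2]
Entering loop: for v, val in zip(values, nums):

After execution: sum_val = 231
231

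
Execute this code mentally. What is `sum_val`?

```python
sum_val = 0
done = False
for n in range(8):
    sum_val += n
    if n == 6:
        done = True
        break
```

Let's trace through this code step by step.

Initialize: sum_val = 0
Initialize: done = False
Entering loop: for n in range(8):

After execution: sum_val = 21
21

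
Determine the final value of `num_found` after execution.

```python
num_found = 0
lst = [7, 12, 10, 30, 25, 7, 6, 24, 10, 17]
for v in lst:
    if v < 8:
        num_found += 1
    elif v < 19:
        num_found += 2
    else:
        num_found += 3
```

Let's trace through this code step by step.

Initialize: num_found = 0
Initialize: lst = [7, 12, 10, 30, 25, 7, 6, 24, 10, 17]
Entering loop: for v in lst:

After execution: num_found = 20
20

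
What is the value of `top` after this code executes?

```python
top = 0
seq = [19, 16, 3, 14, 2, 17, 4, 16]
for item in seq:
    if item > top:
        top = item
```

Let's trace through this code step by step.

Initialize: top = 0
Initialize: seq = [19, 16, 3, 14, 2, 17, 4, 16]
Entering loop: for item in seq:

After execution: top = 19
19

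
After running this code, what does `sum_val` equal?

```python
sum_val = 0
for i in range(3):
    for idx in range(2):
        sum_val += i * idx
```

Let's trace through this code step by step.

Initialize: sum_val = 0
Entering loop: for i in range(3):

After execution: sum_val = 3
3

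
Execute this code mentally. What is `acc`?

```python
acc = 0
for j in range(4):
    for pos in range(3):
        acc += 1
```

Let's trace through this code step by step.

Initialize: acc = 0
Entering loop: for j in range(4):

After execution: acc = 12
12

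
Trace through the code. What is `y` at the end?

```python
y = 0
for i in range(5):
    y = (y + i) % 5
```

Let's trace through this code step by step.

Initialize: y = 0
Entering loop: for i in range(5):

After execution: y = 0
0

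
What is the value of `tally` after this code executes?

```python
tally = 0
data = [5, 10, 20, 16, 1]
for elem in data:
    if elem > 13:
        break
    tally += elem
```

Let's trace through this code step by step.

Initialize: tally = 0
Initialize: data = [5, 10, 20, 16, 1]
Entering loop: for elem in data:

After execution: tally = 15
15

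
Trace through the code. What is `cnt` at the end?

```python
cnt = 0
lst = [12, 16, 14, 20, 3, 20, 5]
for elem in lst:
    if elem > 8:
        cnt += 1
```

Let's trace through this code step by step.

Initialize: cnt = 0
Initialize: lst = [12, 16, 14, 20, 3, 20, 5]
Entering loop: for elem in lst:

After execution: cnt = 5
5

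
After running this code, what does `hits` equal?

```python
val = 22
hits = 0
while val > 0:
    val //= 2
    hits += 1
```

Let's trace through this code step by step.

Initialize: val = 22
Initialize: hits = 0
Entering loop: while val > 0:

After execution: hits = 5
5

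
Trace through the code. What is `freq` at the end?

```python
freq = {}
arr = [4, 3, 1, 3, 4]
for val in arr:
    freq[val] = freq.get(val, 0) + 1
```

Let's trace through this code step by step.

Initialize: freq = {}
Initialize: arr = [4, 3, 1, 3, 4]
Entering loop: for val in arr:

After execution: freq = {4: 2, 3: 2, 1: 1}
{4: 2, 3: 2, 1: 1}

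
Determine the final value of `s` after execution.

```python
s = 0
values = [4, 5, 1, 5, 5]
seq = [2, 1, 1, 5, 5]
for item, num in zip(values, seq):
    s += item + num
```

Let's trace through this code step by step.

Initialize: s = 0
Initialize: values = [4, 5, 1, 5, 5]
Initialize: seq = [2, 1, 1, 5, 5]
Entering loop: for item, num in zip(values, seq):

After execution: s = 34
34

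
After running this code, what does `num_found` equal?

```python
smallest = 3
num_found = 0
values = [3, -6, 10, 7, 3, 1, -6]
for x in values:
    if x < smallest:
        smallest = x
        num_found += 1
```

Let's trace through this code step by step.

Initialize: smallest = 3
Initialize: num_found = 0
Initialize: values = [3, -6, 10, 7, 3, 1, -6]
Entering loop: for x in values:

After execution: num_found = 1
1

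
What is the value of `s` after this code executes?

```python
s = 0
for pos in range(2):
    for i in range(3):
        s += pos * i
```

Let's trace through this code step by step.

Initialize: s = 0
Entering loop: for pos in range(2):

After execution: s = 3
3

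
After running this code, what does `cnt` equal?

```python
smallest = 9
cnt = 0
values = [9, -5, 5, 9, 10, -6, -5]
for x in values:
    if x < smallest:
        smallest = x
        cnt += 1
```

Let's trace through this code step by step.

Initialize: smallest = 9
Initialize: cnt = 0
Initialize: values = [9, -5, 5, 9, 10, -6, -5]
Entering loop: for x in values:

After execution: cnt = 2
2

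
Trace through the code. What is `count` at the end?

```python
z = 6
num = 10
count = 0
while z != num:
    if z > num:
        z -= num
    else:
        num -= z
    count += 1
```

Let's trace through this code step by step.

Initialize: z = 6
Initialize: num = 10
Initialize: count = 0
Entering loop: while z != num:

After execution: count = 3
3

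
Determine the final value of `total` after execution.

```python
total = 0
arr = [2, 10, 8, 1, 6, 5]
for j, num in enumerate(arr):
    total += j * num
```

Let's trace through this code step by step.

Initialize: total = 0
Initialize: arr = [2, 10, 8, 1, 6, 5]
Entering loop: for j, num in enumerate(arr):

After execution: total = 78
78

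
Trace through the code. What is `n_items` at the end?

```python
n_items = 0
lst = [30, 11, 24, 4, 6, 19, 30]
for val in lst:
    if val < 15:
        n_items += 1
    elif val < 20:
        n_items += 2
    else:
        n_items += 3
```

Let's trace through this code step by step.

Initialize: n_items = 0
Initialize: lst = [30, 11, 24, 4, 6, 19, 30]
Entering loop: for val in lst:

After execution: n_items = 14
14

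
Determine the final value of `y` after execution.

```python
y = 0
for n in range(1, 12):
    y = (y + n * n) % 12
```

Let's trace through this code step by step.

Initialize: y = 0
Entering loop: for n in range(1, 12):

After execution: y = 2
2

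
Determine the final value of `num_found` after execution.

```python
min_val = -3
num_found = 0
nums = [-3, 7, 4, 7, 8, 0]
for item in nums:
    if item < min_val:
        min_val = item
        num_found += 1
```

Let's trace through this code step by step.

Initialize: min_val = -3
Initialize: num_found = 0
Initialize: nums = [-3, 7, 4, 7, 8, 0]
Entering loop: for item in nums:

After execution: num_found = 0
0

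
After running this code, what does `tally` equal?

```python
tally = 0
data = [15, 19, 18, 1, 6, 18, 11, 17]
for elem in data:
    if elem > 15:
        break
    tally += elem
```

Let's trace through this code step by step.

Initialize: tally = 0
Initialize: data = [15, 19, 18, 1, 6, 18, 11, 17]
Entering loop: for elem in data:

After execution: tally = 15
15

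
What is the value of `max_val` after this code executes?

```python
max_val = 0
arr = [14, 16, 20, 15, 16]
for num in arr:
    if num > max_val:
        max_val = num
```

Let's trace through this code step by step.

Initialize: max_val = 0
Initialize: arr = [14, 16, 20, 15, 16]
Entering loop: for num in arr:

After execution: max_val = 20
20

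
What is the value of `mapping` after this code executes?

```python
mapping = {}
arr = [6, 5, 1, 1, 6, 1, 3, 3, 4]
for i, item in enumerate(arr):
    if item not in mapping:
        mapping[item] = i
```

Let's trace through this code step by step.

Initialize: mapping = {}
Initialize: arr = [6, 5, 1, 1, 6, 1, 3, 3, 4]
Entering loop: for i, item in enumerate(arr):

After execution: mapping = {6: 0, 5: 1, 1: 2, 3: 6, 4: 8}
{6: 0, 5: 1, 1: 2, 3: 6, 4: 8}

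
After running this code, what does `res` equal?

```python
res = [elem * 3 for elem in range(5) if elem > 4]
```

Let's trace through this code step by step.

Initialize: res = [elem * 3 for elem in range(5) if elem > 4]

After execution: res = []
[]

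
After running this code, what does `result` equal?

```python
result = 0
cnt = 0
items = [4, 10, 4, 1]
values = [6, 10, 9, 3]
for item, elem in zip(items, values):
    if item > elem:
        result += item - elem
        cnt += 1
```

Let's trace through this code step by step.

Initialize: result = 0
Initialize: cnt = 0
Initialize: items = [4, 10, 4, 1]
Initialize: values = [6, 10, 9, 3]
Entering loop: for item, elem in zip(items, values):

After execution: result = 0
0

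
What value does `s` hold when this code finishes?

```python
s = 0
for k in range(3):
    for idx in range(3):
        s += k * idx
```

Let's trace through this code step by step.

Initialize: s = 0
Entering loop: for k in range(3):

After execution: s = 9
9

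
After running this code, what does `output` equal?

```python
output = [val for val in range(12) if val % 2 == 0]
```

Let's trace through this code step by step.

Initialize: output = [val for val in range(12) if val % 2 == 0]

After execution: output = [0, 2, 4, 6, 8, 10]
[0, 2, 4, 6, 8, 10]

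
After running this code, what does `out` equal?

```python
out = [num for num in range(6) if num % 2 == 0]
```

Let's trace through this code step by step.

Initialize: out = [num for num in range(6) if num % 2 == 0]

After execution: out = [0, 2, 4]
[0, 2, 4]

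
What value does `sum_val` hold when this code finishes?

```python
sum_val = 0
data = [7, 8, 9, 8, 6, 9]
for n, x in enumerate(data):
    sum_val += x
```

Let's trace through this code step by step.

Initialize: sum_val = 0
Initialize: data = [7, 8, 9, 8, 6, 9]
Entering loop: for n, x in enumerate(data):

After execution: sum_val = 47
47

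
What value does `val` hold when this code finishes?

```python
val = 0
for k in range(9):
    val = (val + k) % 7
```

Let's trace through this code step by step.

Initialize: val = 0
Entering loop: for k in range(9):

After execution: val = 1
1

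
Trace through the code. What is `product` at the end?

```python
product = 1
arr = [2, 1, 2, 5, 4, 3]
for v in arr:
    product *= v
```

Let's trace through this code step by step.

Initialize: product = 1
Initialize: arr = [2, 1, 2, 5, 4, 3]
Entering loop: for v in arr:

After execution: product = 240
240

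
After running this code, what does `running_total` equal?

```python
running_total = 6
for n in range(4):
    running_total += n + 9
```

Let's trace through this code step by step.

Initialize: running_total = 6
Entering loop: for n in range(4):

After execution: running_total = 48
48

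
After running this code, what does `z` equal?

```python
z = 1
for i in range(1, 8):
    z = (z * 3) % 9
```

Let's trace through this code step by step.

Initialize: z = 1
Entering loop: for i in range(1, 8):

After execution: z = 0
0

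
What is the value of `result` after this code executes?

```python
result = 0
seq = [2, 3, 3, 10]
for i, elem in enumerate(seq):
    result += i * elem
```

Let's trace through this code step by step.

Initialize: result = 0
Initialize: seq = [2, 3, 3, 10]
Entering loop: for i, elem in enumerate(seq):

After execution: result = 39
39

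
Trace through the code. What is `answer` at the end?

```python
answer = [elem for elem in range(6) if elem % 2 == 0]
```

Let's trace through this code step by step.

Initialize: answer = [elem for elem in range(6) if elem % 2 == 0]

After execution: answer = [0, 2, 4]
[0, 2, 4]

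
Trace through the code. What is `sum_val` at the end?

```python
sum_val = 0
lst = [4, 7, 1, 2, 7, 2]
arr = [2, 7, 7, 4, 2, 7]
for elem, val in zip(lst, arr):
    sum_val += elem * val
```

Let's trace through this code step by step.

Initialize: sum_val = 0
Initialize: lst = [4, 7, 1, 2, 7, 2]
Initialize: arr = [2, 7, 7, 4, 2, 7]
Entering loop: for elem, val in zip(lst, arr):

After execution: sum_val = 100
100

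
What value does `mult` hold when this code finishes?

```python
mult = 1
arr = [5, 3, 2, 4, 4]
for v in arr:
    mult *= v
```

Let's trace through this code step by step.

Initialize: mult = 1
Initialize: arr = [5, 3, 2, 4, 4]
Entering loop: for v in arr:

After execution: mult = 480
480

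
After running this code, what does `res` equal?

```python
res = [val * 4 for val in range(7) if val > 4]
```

Let's trace through this code step by step.

Initialize: res = [val * 4 for val in range(7) if val > 4]

After execution: res = [20, 24]
[20, 24]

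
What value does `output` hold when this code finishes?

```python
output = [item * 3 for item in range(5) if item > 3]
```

Let's trace through this code step by step.

Initialize: output = [item * 3 for item in range(5) if item > 3]

After execution: output = [12]
[12]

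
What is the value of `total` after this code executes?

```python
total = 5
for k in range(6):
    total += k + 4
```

Let's trace through this code step by step.

Initialize: total = 5
Entering loop: for k in range(6):

After execution: total = 44
44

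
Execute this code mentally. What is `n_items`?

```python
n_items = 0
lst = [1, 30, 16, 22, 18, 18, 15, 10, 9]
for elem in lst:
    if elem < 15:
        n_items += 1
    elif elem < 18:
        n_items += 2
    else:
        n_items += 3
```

Let's trace through this code step by step.

Initialize: n_items = 0
Initialize: lst = [1, 30, 16, 22, 18, 18, 15, 10, 9]
Entering loop: for elem in lst:

After execution: n_items = 19
19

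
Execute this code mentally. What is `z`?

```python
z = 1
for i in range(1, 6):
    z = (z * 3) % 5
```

Let's trace through this code step by step.

Initialize: z = 1
Entering loop: for i in range(1, 6):

After execution: z = 3
3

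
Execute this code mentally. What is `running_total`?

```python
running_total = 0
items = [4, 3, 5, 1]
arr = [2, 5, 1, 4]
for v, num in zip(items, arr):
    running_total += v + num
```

Let's trace through this code step by step.

Initialize: running_total = 0
Initialize: items = [4, 3, 5, 1]
Initialize: arr = [2, 5, 1, 4]
Entering loop: for v, num in zip(items, arr):

After execution: running_total = 25
25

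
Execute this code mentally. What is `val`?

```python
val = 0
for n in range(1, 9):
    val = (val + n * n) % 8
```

Let's trace through this code step by step.

Initialize: val = 0
Entering loop: for n in range(1, 9):

After execution: val = 4
4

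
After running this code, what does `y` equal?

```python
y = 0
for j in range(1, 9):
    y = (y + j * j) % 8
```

Let's trace through this code step by step.

Initialize: y = 0
Entering loop: for j in range(1, 9):

After execution: y = 4
4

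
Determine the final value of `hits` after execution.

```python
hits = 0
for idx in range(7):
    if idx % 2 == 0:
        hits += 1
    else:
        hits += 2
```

Let's trace through this code step by step.

Initialize: hits = 0
Entering loop: for idx in range(7):

After execution: hits = 10
10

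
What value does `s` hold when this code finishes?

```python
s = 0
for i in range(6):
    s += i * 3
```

Let's trace through this code step by step.

Initialize: s = 0
Entering loop: for i in range(6):

After execution: s = 45
45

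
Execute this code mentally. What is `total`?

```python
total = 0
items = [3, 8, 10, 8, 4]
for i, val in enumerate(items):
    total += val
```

Let's trace through this code step by step.

Initialize: total = 0
Initialize: items = [3, 8, 10, 8, 4]
Entering loop: for i, val in enumerate(items):

After execution: total = 33
33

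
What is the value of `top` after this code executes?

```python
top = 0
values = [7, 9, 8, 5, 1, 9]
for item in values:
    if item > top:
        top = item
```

Let's trace through this code step by step.

Initialize: top = 0
Initialize: values = [7, 9, 8, 5, 1, 9]
Entering loop: for item in values:

After execution: top = 9
9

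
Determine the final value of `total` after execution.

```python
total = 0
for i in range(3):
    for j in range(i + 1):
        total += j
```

Let's trace through this code step by step.

Initialize: total = 0
Entering loop: for i in range(3):

After execution: total = 4
4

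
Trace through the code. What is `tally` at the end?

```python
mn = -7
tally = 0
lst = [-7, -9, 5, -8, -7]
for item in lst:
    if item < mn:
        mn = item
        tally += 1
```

Let's trace through this code step by step.

Initialize: mn = -7
Initialize: tally = 0
Initialize: lst = [-7, -9, 5, -8, -7]
Entering loop: for item in lst:

After execution: tally = 1
1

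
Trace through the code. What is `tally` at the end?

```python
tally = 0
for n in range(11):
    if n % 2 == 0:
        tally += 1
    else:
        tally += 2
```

Let's trace through this code step by step.

Initialize: tally = 0
Entering loop: for n in range(11):

After execution: tally = 16
16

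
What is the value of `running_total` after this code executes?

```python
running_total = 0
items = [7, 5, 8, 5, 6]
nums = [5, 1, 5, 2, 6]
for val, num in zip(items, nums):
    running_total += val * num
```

Let's trace through this code step by step.

Initialize: running_total = 0
Initialize: items = [7, 5, 8, 5, 6]
Initialize: nums = [5, 1, 5, 2, 6]
Entering loop: for val, num in zip(items, nums):

After execution: running_total = 126
126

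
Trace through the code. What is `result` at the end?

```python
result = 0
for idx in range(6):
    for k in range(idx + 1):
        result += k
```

Let's trace through this code step by step.

Initialize: result = 0
Entering loop: for idx in range(6):

After execution: result = 35
35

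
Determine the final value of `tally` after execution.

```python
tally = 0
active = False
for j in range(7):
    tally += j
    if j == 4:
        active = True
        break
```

Let's trace through this code step by step.

Initialize: tally = 0
Initialize: active = False
Entering loop: for j in range(7):

After execution: tally = 10
10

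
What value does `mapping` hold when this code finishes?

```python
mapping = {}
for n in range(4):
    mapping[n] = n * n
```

Let's trace through this code step by step.

Initialize: mapping = {}
Entering loop: for n in range(4):

After execution: mapping = {0: 0, 1: 1, 2: 4, 3: 9}
{0: 0, 1: 1, 2: 4, 3: 9}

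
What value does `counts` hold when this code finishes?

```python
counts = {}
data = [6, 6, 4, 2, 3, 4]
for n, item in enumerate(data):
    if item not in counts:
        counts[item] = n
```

Let's trace through this code step by step.

Initialize: counts = {}
Initialize: data = [6, 6, 4, 2, 3, 4]
Entering loop: for n, item in enumerate(data):

After execution: counts = {6: 0, 4: 2, 2: 3, 3: 4}
{6: 0, 4: 2, 2: 3, 3: 4}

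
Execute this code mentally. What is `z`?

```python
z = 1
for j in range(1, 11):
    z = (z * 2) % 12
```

Let's trace through this code step by step.

Initialize: z = 1
Entering loop: for j in range(1, 11):

After execution: z = 4
4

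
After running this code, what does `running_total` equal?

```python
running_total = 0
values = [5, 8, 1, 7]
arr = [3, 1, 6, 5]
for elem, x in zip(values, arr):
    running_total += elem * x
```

Let's trace through this code step by step.

Initialize: running_total = 0
Initialize: values = [5, 8, 1, 7]
Initialize: arr = [3, 1, 6, 5]
Entering loop: for elem, x in zip(values, arr):

After execution: running_total = 64
64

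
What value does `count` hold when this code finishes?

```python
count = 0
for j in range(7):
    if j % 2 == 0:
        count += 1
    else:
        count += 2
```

Let's trace through this code step by step.

Initialize: count = 0
Entering loop: for j in range(7):

After execution: count = 10
10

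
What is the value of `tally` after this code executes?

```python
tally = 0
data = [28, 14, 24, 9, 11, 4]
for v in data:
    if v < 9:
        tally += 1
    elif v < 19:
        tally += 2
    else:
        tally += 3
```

Let's trace through this code step by step.

Initialize: tally = 0
Initialize: data = [28, 14, 24, 9, 11, 4]
Entering loop: for v in data:

After execution: tally = 13
13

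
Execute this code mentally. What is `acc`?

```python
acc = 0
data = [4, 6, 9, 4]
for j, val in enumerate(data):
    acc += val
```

Let's trace through this code step by step.

Initialize: acc = 0
Initialize: data = [4, 6, 9, 4]
Entering loop: for j, val in enumerate(data):

After execution: acc = 23
23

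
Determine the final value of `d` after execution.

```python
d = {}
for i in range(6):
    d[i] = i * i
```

Let's trace through this code step by step.

Initialize: d = {}
Entering loop: for i in range(6):

After execution: d = {0: 0, 1: 1, 2: 4, 3: 9, 4: 16, 5: 25}
{0: 0, 1: 1, 2: 4, 3: 9, 4: 16, 5: 25}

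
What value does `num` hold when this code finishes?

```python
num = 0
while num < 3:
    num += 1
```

Let's trace through this code step by step.

Initialize: num = 0
Entering loop: while num < 3:

After execution: num = 3
3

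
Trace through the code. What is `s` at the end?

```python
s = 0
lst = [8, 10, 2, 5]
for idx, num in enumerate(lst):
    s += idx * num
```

Let's trace through this code step by step.

Initialize: s = 0
Initialize: lst = [8, 10, 2, 5]
Entering loop: for idx, num in enumerate(lst):

After execution: s = 29
29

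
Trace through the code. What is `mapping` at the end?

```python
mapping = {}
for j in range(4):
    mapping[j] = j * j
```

Let's trace through this code step by step.

Initialize: mapping = {}
Entering loop: for j in range(4):

After execution: mapping = {0: 0, 1: 1, 2: 4, 3: 9}
{0: 0, 1: 1, 2: 4, 3: 9}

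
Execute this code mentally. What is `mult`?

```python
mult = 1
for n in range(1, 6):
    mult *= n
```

Let's trace through this code step by step.

Initialize: mult = 1
Entering loop: for n in range(1, 6):

After execution: mult = 120
120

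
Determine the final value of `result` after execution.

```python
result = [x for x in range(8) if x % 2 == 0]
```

Let's trace through this code step by step.

Initialize: result = [x for x in range(8) if x % 2 == 0]

After execution: result = [0, 2, 4, 6]
[0, 2, 4, 6]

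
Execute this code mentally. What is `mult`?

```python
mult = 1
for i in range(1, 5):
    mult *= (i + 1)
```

Let's trace through this code step by step.

Initialize: mult = 1
Entering loop: for i in range(1, 5):

After execution: mult = 120
120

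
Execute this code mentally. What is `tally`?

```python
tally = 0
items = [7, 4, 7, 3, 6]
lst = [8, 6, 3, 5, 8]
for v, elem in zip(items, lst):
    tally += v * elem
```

Let's trace through this code step by step.

Initialize: tally = 0
Initialize: items = [7, 4, 7, 3, 6]
Initialize: lst = [8, 6, 3, 5, 8]
Entering loop: for v, elem in zip(items, lst):

After execution: tally = 164
164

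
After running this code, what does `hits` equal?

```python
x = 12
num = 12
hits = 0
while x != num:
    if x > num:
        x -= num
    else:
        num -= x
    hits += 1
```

Let's trace through this code step by step.

Initialize: x = 12
Initialize: num = 12
Initialize: hits = 0
Entering loop: while x != num:

After execution: hits = 0
0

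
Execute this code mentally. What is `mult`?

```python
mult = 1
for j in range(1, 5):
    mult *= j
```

Let's trace through this code step by step.

Initialize: mult = 1
Entering loop: for j in range(1, 5):

After execution: mult = 24
24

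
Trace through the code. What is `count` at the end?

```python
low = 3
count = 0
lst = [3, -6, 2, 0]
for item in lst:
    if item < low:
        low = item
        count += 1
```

Let's trace through this code step by step.

Initialize: low = 3
Initialize: count = 0
Initialize: lst = [3, -6, 2, 0]
Entering loop: for item in lst:

After execution: count = 1
1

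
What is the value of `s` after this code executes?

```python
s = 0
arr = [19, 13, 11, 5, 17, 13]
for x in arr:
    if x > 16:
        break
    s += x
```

Let's trace through this code step by step.

Initialize: s = 0
Initialize: arr = [19, 13, 11, 5, 17, 13]
Entering loop: for x in arr:

After execution: s = 0
0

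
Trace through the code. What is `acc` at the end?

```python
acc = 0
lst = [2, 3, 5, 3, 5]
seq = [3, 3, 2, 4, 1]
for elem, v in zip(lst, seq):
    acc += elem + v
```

Let's trace through this code step by step.

Initialize: acc = 0
Initialize: lst = [2, 3, 5, 3, 5]
Initialize: seq = [3, 3, 2, 4, 1]
Entering loop: for elem, v in zip(lst, seq):

After execution: acc = 31
31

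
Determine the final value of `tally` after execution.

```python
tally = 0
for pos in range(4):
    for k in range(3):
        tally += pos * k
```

Let's trace through this code step by step.

Initialize: tally = 0
Entering loop: for pos in range(4):

After execution: tally = 18
18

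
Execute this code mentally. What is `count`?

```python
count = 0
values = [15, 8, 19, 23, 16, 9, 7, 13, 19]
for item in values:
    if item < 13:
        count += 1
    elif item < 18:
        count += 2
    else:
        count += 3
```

Let's trace through this code step by step.

Initialize: count = 0
Initialize: values = [15, 8, 19, 23, 16, 9, 7, 13, 19]
Entering loop: for item in values:

After execution: count = 18
18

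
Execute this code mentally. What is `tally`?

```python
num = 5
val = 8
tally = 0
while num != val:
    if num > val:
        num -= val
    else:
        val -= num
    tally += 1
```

Let's trace through this code step by step.

Initialize: num = 5
Initialize: val = 8
Initialize: tally = 0
Entering loop: while num != val:

After execution: tally = 4
4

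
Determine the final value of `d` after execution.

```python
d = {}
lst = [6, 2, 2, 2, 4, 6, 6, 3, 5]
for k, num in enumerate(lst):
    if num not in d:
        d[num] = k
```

Let's trace through this code step by step.

Initialize: d = {}
Initialize: lst = [6, 2, 2, 2, 4, 6, 6, 3, 5]
Entering loop: for k, num in enumerate(lst):

After execution: d = {6: 0, 2: 1, 4: 4, 3: 7, 5: 8}
{6: 0, 2: 1, 4: 4, 3: 7, 5: 8}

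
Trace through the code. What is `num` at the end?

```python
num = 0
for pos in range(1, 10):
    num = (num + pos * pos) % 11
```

Let's trace through this code step by step.

Initialize: num = 0
Entering loop: for pos in range(1, 10):

After execution: num = 10
10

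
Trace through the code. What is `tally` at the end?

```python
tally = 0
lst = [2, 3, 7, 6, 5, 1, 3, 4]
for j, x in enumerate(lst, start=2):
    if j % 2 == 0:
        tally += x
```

Let's trace through this code step by step.

Initialize: tally = 0
Initialize: lst = [2, 3, 7, 6, 5, 1, 3, 4]
Entering loop: for j, x in enumerate(lst, start=2):

After execution: tally = 17
17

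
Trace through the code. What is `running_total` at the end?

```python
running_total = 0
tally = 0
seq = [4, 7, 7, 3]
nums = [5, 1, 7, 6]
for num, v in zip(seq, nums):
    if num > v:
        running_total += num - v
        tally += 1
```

Let's trace through this code step by step.

Initialize: running_total = 0
Initialize: tally = 0
Initialize: seq = [4, 7, 7, 3]
Initialize: nums = [5, 1, 7, 6]
Entering loop: for num, v in zip(seq, nums):

After execution: running_total = 6
6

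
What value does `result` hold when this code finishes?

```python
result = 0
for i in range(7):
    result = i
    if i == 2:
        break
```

Let's trace through this code step by step.

Initialize: result = 0
Entering loop: for i in range(7):

After execution: result = 2
2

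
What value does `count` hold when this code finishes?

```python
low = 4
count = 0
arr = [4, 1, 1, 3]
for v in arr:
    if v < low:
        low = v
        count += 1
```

Let's trace through this code step by step.

Initialize: low = 4
Initialize: count = 0
Initialize: arr = [4, 1, 1, 3]
Entering loop: for v in arr:

After execution: count = 1
1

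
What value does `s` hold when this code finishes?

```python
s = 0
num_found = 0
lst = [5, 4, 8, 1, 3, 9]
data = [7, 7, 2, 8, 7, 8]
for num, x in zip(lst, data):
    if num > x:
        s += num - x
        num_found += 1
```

Let's trace through this code step by step.

Initialize: s = 0
Initialize: num_found = 0
Initialize: lst = [5, 4, 8, 1, 3, 9]
Initialize: data = [7, 7, 2, 8, 7, 8]
Entering loop: for num, x in zip(lst, data):

After execution: s = 7
7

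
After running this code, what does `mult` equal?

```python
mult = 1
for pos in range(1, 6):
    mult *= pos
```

Let's trace through this code step by step.

Initialize: mult = 1
Entering loop: for pos in range(1, 6):

After execution: mult = 120
120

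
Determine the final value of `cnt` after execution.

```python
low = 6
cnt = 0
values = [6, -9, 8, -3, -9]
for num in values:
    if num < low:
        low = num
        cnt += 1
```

Let's trace through this code step by step.

Initialize: low = 6
Initialize: cnt = 0
Initialize: values = [6, -9, 8, -3, -9]
Entering loop: for num in values:

After execution: cnt = 1
1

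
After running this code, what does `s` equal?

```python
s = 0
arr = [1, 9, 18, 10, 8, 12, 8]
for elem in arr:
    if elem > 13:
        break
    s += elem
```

Let's trace through this code step by step.

Initialize: s = 0
Initialize: arr = [1, 9, 18, 10, 8, 12, 8]
Entering loop: for elem in arr:

After execution: s = 10
10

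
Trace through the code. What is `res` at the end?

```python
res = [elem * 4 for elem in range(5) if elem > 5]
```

Let's trace through this code step by step.

Initialize: res = [elem * 4 for elem in range(5) if elem > 5]

After execution: res = []
[]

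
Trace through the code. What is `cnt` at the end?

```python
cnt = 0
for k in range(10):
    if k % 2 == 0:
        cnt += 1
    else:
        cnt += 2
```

Let's trace through this code step by step.

Initialize: cnt = 0
Entering loop: for k in range(10):

After execution: cnt = 15
15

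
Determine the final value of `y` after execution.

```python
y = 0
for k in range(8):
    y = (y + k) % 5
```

Let's trace through this code step by step.

Initialize: y = 0
Entering loop: for k in range(8):

After execution: y = 3
3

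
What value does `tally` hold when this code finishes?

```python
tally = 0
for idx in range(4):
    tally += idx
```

Let's trace through this code step by step.

Initialize: tally = 0
Entering loop: for idx in range(4):

After execution: tally = 6
6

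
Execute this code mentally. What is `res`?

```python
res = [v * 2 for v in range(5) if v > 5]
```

Let's trace through this code step by step.

Initialize: res = [v * 2 for v in range(5) if v > 5]

After execution: res = []
[]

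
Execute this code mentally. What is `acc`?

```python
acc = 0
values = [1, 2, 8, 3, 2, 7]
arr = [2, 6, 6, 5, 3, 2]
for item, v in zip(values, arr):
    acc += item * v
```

Let's trace through this code step by step.

Initialize: acc = 0
Initialize: values = [1, 2, 8, 3, 2, 7]
Initialize: arr = [2, 6, 6, 5, 3, 2]
Entering loop: for item, v in zip(values, arr):

After execution: acc = 97
97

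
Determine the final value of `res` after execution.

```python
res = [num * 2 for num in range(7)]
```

Let's trace through this code step by step.

Initialize: res = [num * 2 for num in range(7)]

After execution: res = [0, 2, 4, 6, 8, 10, 12]
[0, 2, 4, 6, 8, 10, 12]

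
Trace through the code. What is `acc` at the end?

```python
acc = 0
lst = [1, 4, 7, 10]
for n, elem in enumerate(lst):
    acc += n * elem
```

Let's trace through this code step by step.

Initialize: acc = 0
Initialize: lst = [1, 4, 7, 10]
Entering loop: for n, elem in enumerate(lst):

After execution: acc = 48
48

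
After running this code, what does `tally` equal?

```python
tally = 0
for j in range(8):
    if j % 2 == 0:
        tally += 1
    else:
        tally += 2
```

Let's trace through this code step by step.

Initialize: tally = 0
Entering loop: for j in range(8):

After execution: tally = 12
12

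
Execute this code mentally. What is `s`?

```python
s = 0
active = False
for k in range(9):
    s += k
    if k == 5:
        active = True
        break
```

Let's trace through this code step by step.

Initialize: s = 0
Initialize: active = False
Entering loop: for k in range(9):

After execution: s = 15
15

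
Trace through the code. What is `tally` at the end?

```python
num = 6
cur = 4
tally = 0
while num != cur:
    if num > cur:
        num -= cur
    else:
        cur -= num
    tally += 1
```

Let's trace through this code step by step.

Initialize: num = 6
Initialize: cur = 4
Initialize: tally = 0
Entering loop: while num != cur:

After execution: tally = 2
2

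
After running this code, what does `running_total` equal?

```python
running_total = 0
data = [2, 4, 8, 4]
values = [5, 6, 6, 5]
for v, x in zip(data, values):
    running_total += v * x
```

Let's trace through this code step by step.

Initialize: running_total = 0
Initialize: data = [2, 4, 8, 4]
Initialize: values = [5, 6, 6, 5]
Entering loop: for v, x in zip(data, values):

After execution: running_total = 102
102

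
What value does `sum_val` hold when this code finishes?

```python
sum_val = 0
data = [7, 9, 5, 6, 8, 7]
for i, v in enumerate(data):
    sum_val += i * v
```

Let's trace through this code step by step.

Initialize: sum_val = 0
Initialize: data = [7, 9, 5, 6, 8, 7]
Entering loop: for i, v in enumerate(data):

After execution: sum_val = 104
104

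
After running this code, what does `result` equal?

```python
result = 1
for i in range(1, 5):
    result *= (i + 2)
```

Let's trace through this code step by step.

Initialize: result = 1
Entering loop: for i in range(1, 5):

After execution: result = 360
360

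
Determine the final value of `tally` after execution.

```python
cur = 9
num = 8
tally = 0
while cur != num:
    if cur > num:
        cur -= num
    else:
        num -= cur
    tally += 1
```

Let's trace through this code step by step.

Initialize: cur = 9
Initialize: num = 8
Initialize: tally = 0
Entering loop: while cur != num:

After execution: tally = 8
8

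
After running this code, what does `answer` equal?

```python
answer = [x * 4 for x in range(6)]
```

Let's trace through this code step by step.

Initialize: answer = [x * 4 for x in range(6)]

After execution: answer = [0, 4, 8, 12, 16, 20]
[0, 4, 8, 12, 16, 20]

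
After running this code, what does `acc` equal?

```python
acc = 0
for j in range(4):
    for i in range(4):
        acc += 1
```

Let's trace through this code step by step.

Initialize: acc = 0
Entering loop: for j in range(4):

After execution: acc = 16
16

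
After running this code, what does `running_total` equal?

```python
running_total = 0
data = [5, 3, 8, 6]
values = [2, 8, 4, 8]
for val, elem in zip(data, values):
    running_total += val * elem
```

Let's trace through this code step by step.

Initialize: running_total = 0
Initialize: data = [5, 3, 8, 6]
Initialize: values = [2, 8, 4, 8]
Entering loop: for val, elem in zip(data, values):

After execution: running_total = 114
114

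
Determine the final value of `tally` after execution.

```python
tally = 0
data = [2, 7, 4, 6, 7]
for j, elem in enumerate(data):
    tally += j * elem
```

Let's trace through this code step by step.

Initialize: tally = 0
Initialize: data = [2, 7, 4, 6, 7]
Entering loop: for j, elem in enumerate(data):

After execution: tally = 61
61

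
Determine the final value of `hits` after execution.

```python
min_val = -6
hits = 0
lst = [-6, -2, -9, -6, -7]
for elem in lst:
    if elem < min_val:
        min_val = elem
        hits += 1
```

Let's trace through this code step by step.

Initialize: min_val = -6
Initialize: hits = 0
Initialize: lst = [-6, -2, -9, -6, -7]
Entering loop: for elem in lst:

After execution: hits = 1
1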